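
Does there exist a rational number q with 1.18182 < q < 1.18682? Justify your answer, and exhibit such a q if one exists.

Look for a denominator N such that an integer falls strictly between N·1.18182 and N·1.18682. N = 27 works: 27·1.18182 = 31.90914 < 32 < 32.04414 = 27·1.18682.
Hence 32/27 is a rational number with 1.18182 < 32/27 < 1.18682.

q = 32/27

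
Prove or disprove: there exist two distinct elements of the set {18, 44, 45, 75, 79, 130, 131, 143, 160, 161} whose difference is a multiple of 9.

18 and 45 are such a pair.

Both 18 and 45 leave remainder 0 on division by 9; their difference 27 = 3·9 is a multiple of 9.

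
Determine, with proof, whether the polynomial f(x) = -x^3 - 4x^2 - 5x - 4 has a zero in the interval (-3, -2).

Such a root exists.

f(-3) = 2 and f(-2) = -2, which have opposite signs.
f is continuous everywhere (it is a polynomial), in particular on [-3, -2].
By the Intermediate Value Theorem, f takes the value 0 somewhere in the open interval.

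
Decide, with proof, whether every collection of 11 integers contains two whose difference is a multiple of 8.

Each integer lies in one of the 8 residue classes modulo 8.
Placing 11 integers into 8 classes, some class receives at least two — say a and b.
Equal remainders mean a − b ≡ 0 (mod 8), so 8 divides their difference.

True.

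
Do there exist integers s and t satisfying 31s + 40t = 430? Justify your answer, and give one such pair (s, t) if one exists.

31 and 40 are coprime, so 31s + 40t ranges over all of ℤ.
Dividing repeatedly: 40 = 1·31 + 9, 31 = 3·9 + 4, 9 = 2·4 + 1, 4 = 4·1 + 0.
Working back up the chain: 1 = 9 − 2·4 = 9 − 2·(31 − 3·9) = −2·31 + 7·9 = −2·31 + 7·(40 − 1·31) = 7·40 − 9·31. So 31·(-9) + 40·7 = 1.
Multiplying through by 430: s = (-9)·430 = -3870, t = 7·430 = 3010 is a solution.
Shifting by a multiple of (40, −31) keeps it a solution: s = -3870 + 97·40 = 10, t = 3010 − 97·31 = 3.
Indeed 31·10 + 40·3 = 310 + 120 = 430.

s = 10, t = 3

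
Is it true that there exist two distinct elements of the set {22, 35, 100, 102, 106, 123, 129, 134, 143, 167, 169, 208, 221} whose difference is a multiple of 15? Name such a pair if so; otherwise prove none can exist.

Two integers differ by a multiple of 15 exactly when they have the same residue mod 15. The residues are 22↦7, 35↦5, 100↦10, 102↦12, 106↦1, 123↦3, 129↦9, 134↦14, 143↦8, 167↦2, 169↦4, 208↦13, 221↦11.
All 13 residues are distinct, so no two elements differ by a multiple of 15.

There is no such pair.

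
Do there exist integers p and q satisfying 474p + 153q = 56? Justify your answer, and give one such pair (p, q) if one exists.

Both 474 and 153 are divisible by gcd(474, 153) = 3, hence so is any combination 474p + 153q.
However 56 leaves remainder 2 on division by 3.
So the equation is unsolvable over ℤ.

No such integers exist.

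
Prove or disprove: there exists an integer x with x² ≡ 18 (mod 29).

No, no such integer exists.

29 is prime, so by Euler's criterion 18 is a square mod 29 iff 18^((29−1)/2) = 18^14 ≡ 1 (mod 29).
Squaring successively (mod 29): 18^2 = 324 ≡ 5; 18^4 ≡ 5² = 25 ≡ 25; 18^8 ≡ 25² = 625 ≡ 16.
Since 14 = 8 + 4 + 2, 18^14 ≡ 16 · 25 · 5; multiplying out mod 29: 16·25 = 400 ≡ 23, then 23·5 = 115 ≡ 28. Thus 18^14 ≡ 28 ≡ −1 (mod 29).
By Euler's criterion 18 is a quadratic non-residue mod 29: no x satisfies x² ≡ 18 (mod 29).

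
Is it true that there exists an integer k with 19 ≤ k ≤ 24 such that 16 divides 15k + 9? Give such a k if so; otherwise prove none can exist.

The values of 15k + 9 for k = 19, 20, …, 24 are 294, 309, 324, 339, 354, 369; reduced mod 16 these are 6, 5, 4, 3, 2, 1.
The residue 0 does not occur, so no k in [19, 24] makes 15k + 9 a multiple of 16.

There is no such integer k in that range.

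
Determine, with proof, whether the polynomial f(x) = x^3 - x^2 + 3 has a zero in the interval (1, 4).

f(1) = 3 and f(4) = 51, both positive, so a sign-change argument is unavailable; we show f keeps this sign on the whole interval.
Shift to the endpoint 1: with x = 1 + u (0 < u < 3), one computes f(1 + u) = u^3 + 2u^2 + u + 3.
The nonzero coefficients here are all positive, so for u > 0 every term is positive (or zero), and the constant term 3 is strictly positive.
So f is strictly positive on (1, 4); no root exists in the interval.

f has no root in that interval.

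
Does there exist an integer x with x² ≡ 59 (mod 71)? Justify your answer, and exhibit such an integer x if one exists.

No such integer exists.

71 is prime, so by Euler's criterion 59 is a square mod 71 iff 59^((71−1)/2) = 59^35 ≡ 1 (mod 71).
Repeated squaring mod 71: 59^2 = 3481 ≡ 2; 59^4 ≡ 2² = 4 ≡ 4; 59^8 ≡ 4² = 16 ≡ 16; 59^16 ≡ 16² = 256 ≡ 43; 59^32 ≡ 43² = 1849 ≡ 3.
Since 35 = 32 + 2 + 1, 59^35 ≡ 3 · 2 · 59; multiplying out mod 71: 3·2 = 6 ≡ 6, then 6·59 = 354 ≡ 70. Thus 59^35 ≡ 70 ≡ −1 (mod 71).
The value −1 means 59 is a non-residue modulo 71, so x² ≡ 59 (mod 71) is impossible.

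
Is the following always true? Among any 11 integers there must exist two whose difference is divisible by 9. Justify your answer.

Each integer lies in one of the 9 residue classes modulo 9.
Since 11 > 9, two of the 11 integers must share a residue class by the pigeonhole principle; call them a and b.
Equal remainders mean a − b ≡ 0 (mod 9), so 9 divides their difference.

Yes, this is always true.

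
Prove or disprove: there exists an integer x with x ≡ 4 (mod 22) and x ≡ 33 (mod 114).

No, no such integer exists.

Reduce both congruences modulo 2, which divides 22 and 114: they say x ≡ 4 (mod 2) and x ≡ 33 (mod 2).
However 4 ≡ 0 and 33 ≡ 1 (mod 2), and 0 ≠ 1.
Hence the system has no solution.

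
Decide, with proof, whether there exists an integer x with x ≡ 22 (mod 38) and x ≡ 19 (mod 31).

The moduli 38 and 31 are coprime, so by the Chinese Remainder Theorem a unique solution modulo 1178 exists.
Write x = 22 + 38t and require 22 + 38t ≡ 19 (mod 31), i.e. 38t ≡ 28 (mod 31).
38 ≡ 7 (mod 31), so this reads 7t ≡ 28 (mod 31). Invert 7 mod 31 by the Euclidean algorithm: 31 = 4·7 + 3, 7 = 2·3 + 1, 3 = 3·1 + 0; back-substituting, 1 = 7 − 2·3 = 7 − 2·(31 − 4·7) = −2·31 + 9·7. Hence 7·9 ≡ 1, so 7⁻¹ ≡ 9 (mod 31).
Therefore t ≡ 9·28 = 252 ≡ 4 (mod 31).
With t = 4: x = 22 + 38·4 = 174.
Verify: 174 = 4·38 + 22 and 174 = 5·31 + 19. ✓

x = 174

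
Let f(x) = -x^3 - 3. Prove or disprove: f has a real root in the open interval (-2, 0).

Yes, f has a root in the interval.

f(-2) = 5 and f(0) = -3, which have opposite signs.
As a polynomial, f is continuous on every closed interval.
By the Intermediate Value Theorem, f takes the value 0 somewhere in the open interval.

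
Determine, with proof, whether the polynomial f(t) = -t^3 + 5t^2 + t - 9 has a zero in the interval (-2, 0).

Yes, f has a root in the interval.

f(-2) = 17 and f(0) = -9, which have opposite signs.
f is continuous everywhere (it is a polynomial), in particular on [-2, 0].
By the Intermediate Value Theorem f must vanish at some point of (-2, 0).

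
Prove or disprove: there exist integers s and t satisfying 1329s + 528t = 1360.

There are no such integers.

gcd(1329, 528) = 3, so every integer of the form 1329s + 528t is a multiple of 3.
But 1360 = 3·453 + 1, so 3 ∤ 1360.
So the equation is unsolvable over ℤ.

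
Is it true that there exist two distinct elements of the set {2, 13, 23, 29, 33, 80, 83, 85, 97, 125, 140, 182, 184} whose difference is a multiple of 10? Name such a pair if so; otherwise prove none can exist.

Yes: 2 and 182.

Reduce each element mod 10: 2↦2, 13↦3, 23↦3, 29↦9, 33↦3, 80↦0, 83↦3, 85↦5, 97↦7, 125↦5, 140↦0, 182↦2, 184↦4. The residue 2 repeats (at 2 and 182), and 182 − 2 = 180 = 18·10.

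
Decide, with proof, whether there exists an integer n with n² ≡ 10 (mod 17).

Squares mod 17 repeat after n = 8 (as (−n)² = n²); for n = 0..8 they are 0, 1, 4, 9, 16, 8, 2, 15, 13.
The set of squares mod 17 is therefore {0, 1, 2, 4, 8, 9, 13, 15, 16}, which does not contain 10.
Therefore n² ≡ 10 (mod 17) has no solution.

No such integer exists.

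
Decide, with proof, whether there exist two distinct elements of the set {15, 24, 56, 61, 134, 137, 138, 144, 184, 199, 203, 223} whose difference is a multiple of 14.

No such pair exists.

Reduce each element modulo 14: 15↦1, 24↦10, 56↦0, 61↦5, 134↦8, 137↦11, 138↦12, 144↦4, 184↦2, 199↦3, 203↦7, 223↦13.
No residue repeats among the 12 elements, so no pair has difference ≡ 0 (mod 14).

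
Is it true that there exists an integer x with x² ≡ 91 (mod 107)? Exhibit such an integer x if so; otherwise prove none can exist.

No such integer exists.

Apply Euler's criterion with the prime 107: 91 is a quadratic residue iff 91^53 ≡ 1 (mod 107), and a non-residue iff it is ≡ −1.
Squaring successively (mod 107): 91^2 = 8281 ≡ 42; 91^4 ≡ 42² = 1764 ≡ 52; 91^8 ≡ 52² = 2704 ≡ 29; 91^16 ≡ 29² = 841 ≡ 92; 91^32 ≡ 92² = 8464 ≡ 11.
Since 53 = 32 + 16 + 4 + 1, 91^53 ≡ 11 · 92 · 52 · 91; multiplying out mod 107: 11·92 = 1012 ≡ 49, then 49·52 = 2548 ≡ 87, then 87·91 = 7917 ≡ 106. Thus 91^53 ≡ 106 ≡ −1 (mod 107).
By Euler's criterion 91 is a quadratic non-residue mod 107: no x satisfies x² ≡ 91 (mod 107).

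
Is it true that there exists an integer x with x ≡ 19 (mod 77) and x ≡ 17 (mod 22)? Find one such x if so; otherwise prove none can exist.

Both moduli are multiples of 11 = gcd(77, 22), so any solution would satisfy x ≡ 19 and x ≡ 17 modulo 11 simultaneously.
But 19 mod 11 = 8 while 17 mod 11 = 6, a contradiction.
Hence the system has no solution.

No, no such integer exists.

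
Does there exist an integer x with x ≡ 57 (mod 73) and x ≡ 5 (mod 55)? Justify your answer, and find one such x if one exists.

x = 3415

Since 73 and 55 share no common factor, CRT says the pair of congruences has a solution (unique mod 4015).
Any solution of the first congruence is x = 57 + 73t; substituting into the second, 73t ≡ 5 − 57 ≡ 3 (mod 55).
73 ≡ 18 (mod 55), so this reads 18t ≡ 3 (mod 55). Since 18·52 = 936 = 17·55 + 1, the inverse of 18 mod 55 is 52.
Multiplying by 52: t ≡ 52·3 = 156 ≡ 46 (mod 55).
With t = 46: x = 57 + 73·46 = 3415.
Indeed 3415 ≡ 57 (mod 73) and 3415 ≡ 5 (mod 55).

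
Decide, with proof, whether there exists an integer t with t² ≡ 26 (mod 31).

No such integer exists.

Apply Euler's criterion with the prime 31: 26 is a quadratic residue iff 26^15 ≡ 1 (mod 31), and a non-residue iff it is ≡ −1.
Squaring successively (mod 31): 26^2 = 676 ≡ 25; 26^4 ≡ 25² = 625 ≡ 5; 26^8 ≡ 5² = 25 ≡ 25.
Since 15 = 8 + 4 + 2 + 1, 26^15 ≡ 25 · 5 · 25 · 26; multiplying out mod 31: 25·5 = 125 ≡ 1, then 1·25 = 25 ≡ 25, then 25·26 = 650 ≡ 30. Thus 26^15 ≡ 30 ≡ −1 (mod 31).
The value −1 means 26 is a non-residue modulo 31, so t² ≡ 26 (mod 31) is impossible.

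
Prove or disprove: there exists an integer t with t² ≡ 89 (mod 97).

t = 34 works: 34² = 1156, and 1156 − 89 = 1067 = 11·97.

t = 34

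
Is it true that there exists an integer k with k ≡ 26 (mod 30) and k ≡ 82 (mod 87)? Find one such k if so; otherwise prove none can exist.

No such integer exists.

gcd(30, 87) = 3. If k ≡ 26 (mod 30) and k ≡ 82 (mod 87), then k ≡ 26 (mod 3) and k ≡ 82 (mod 3).
However 26 ≡ 2 and 82 ≡ 1 (mod 3), and 2 ≠ 1.
So no integer satisfies both congruences.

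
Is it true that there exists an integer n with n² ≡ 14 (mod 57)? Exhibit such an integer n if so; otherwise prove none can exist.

Since 3 ∣ 57, a solution of n² ≡ 14 (mod 57) would also satisfy n² ≡ 14 ≡ 2 (mod 3).
Squares mod 3 repeat after n = 1 (as (−n)² = n²); for n = 0..1 they are 0, 1.
So the quadratic residues mod 3 are {0, 1}, and 2 is not among them.
Hence no integer n has n² ≡ 14 (mod 57).

There is no such integer.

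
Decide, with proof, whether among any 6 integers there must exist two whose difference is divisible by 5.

Yes, this is always true.

Each integer lies in one of the 5 residue classes modulo 5.
Since 6 > 5, two of the 6 integers must share a residue class by the pigeonhole principle; call them a and b.
Equal remainders mean a − b ≡ 0 (mod 5), so 5 divides their difference.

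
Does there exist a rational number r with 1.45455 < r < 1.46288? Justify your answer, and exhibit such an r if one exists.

Scale by 13: the interval becomes (18.90915, 19.01744), which contains the integer 19.
Dividing back, 1.45455 < 19/13 < 1.46288, and 19/13 is rational.

r = 19/13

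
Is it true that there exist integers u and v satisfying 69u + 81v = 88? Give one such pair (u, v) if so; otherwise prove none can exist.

Both 69 and 81 are divisible by gcd(69, 81) = 3, hence so is any combination 69u + 81v.
But 88 = 3·29 + 1, so 3 ∤ 88.
Hence no integers u, v satisfy the equation.

There are no such integers.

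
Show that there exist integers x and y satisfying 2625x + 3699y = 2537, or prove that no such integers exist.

gcd(2625, 3699) = 3, so every integer of the form 2625x + 3699y is a multiple of 3.
But 2537 = 3·845 + 2, so 3 ∤ 2537.
Hence no integers x, y satisfy the equation.

No such integers exist.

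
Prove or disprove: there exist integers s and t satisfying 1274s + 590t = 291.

Any value of 1274s + 590t is a multiple of gcd(1274, 590) = 2.
But 291 = 2·145 + 1, so 2 ∤ 291.
Therefore 1274s + 590t = 291 has no solution in integers.

No, no such integers exist.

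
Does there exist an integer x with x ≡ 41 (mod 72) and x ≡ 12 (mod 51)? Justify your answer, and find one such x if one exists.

No, no such integer exists.

Both moduli are multiples of 3 = gcd(72, 51), so any solution would satisfy x ≡ 41 and x ≡ 12 modulo 3 simultaneously.
However 41 ≡ 2 and 12 ≡ 0 (mod 3), and 2 ≠ 0.
Hence the system has no solution.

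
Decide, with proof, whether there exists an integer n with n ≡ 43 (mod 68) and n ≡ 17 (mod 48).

gcd(68, 48) = 4. If n ≡ 43 (mod 68) and n ≡ 17 (mod 48), then n ≡ 43 (mod 4) and n ≡ 17 (mod 4).
However 43 ≡ 3 and 17 ≡ 1 (mod 4), and 3 ≠ 1.
So no integer satisfies both congruences.

There is no such integer.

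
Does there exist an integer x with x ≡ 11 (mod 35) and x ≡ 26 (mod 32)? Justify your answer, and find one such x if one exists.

x = 186

gcd(35, 32) = 1, so the Chinese Remainder Theorem guarantees exactly one residue class mod 1120 satisfying both.
Any solution of the first congruence is x = 11 + 35t; substituting into the second, 35t ≡ 26 − 11 ≡ 15 (mod 32).
35 ≡ 3 (mod 32), so this reads 3t ≡ 15 (mod 32). Since 3·11 = 33 = 1·32 + 1, the inverse of 3 mod 32 is 11.
Therefore t ≡ 11·15 = 165 ≡ 5 (mod 32).
Taking t = 5 gives x = 11 + 35·5 = 186.
Indeed 186 ≡ 11 (mod 35) and 186 ≡ 26 (mod 32).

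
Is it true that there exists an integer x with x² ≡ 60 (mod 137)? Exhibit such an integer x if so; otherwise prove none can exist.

x = 103

x = 103 works: 103² = 10609, and 10609 − 60 = 10549 = 77·137.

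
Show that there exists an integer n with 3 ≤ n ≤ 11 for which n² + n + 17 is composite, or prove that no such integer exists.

No, no such integer n in that range exists.

The values for n = 3, 4, …, 11 are 29, 37, 47, 59, 73, 89, 107, 127, 149, and each of these is prime.
So no value in the range makes the expression composite.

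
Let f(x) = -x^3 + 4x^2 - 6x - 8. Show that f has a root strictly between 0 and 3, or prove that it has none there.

f has no root in that interval.

f(0) = -8 and f(3) = -17, both negative.
The derivative f'(x) = -3x^2 + 8x - 6 is a quadratic with discriminant 8² − 4·(-3)·(-6) = -8 < 0; it never vanishes, so it is always negative (sign of the leading coefficient).
Hence f is strictly decreasing on ℝ, and in particular on [0, 3]. A strictly monotone function with same-sign endpoint values stays negative on the whole interval, so f has no zero in (0, 3).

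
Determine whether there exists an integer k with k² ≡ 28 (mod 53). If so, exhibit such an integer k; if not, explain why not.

Take k = 9. Then 9² = 81 = 1·53 + 28, so 9² ≡ 28 (mod 53).

k = 9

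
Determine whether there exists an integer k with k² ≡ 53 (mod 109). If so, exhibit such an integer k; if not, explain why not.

There is no such integer.

109 is prime, so by Euler's criterion 53 is a square mod 109 iff 53^((109−1)/2) = 53^54 ≡ 1 (mod 109).
Repeated squaring mod 109: 53^2 = 2809 ≡ 84; 53^4 ≡ 84² = 7056 ≡ 80; 53^8 ≡ 80² = 6400 ≡ 78; 53^16 ≡ 78² = 6084 ≡ 89; 53^32 ≡ 89² = 7921 ≡ 73.
Since 54 = 32 + 16 + 4 + 2, 53^54 ≡ 73 · 89 · 80 · 84; multiplying out mod 109: 73·89 = 6497 ≡ 66, then 66·80 = 5280 ≡ 48, then 48·84 = 4032 ≡ 108. Thus 53^54 ≡ 108 ≡ −1 (mod 109).
The value −1 means 53 is a non-residue modulo 109, so k² ≡ 53 (mod 109) is impossible.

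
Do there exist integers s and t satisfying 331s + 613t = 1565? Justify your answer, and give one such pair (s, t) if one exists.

331 and 613 are coprime, so 331s + 613t ranges over all of ℤ.
Euclidean algorithm: 613 = 1·331 + 282, 331 = 1·282 + 49, 282 = 5·49 + 37, 49 = 1·37 + 12, 37 = 3·12 + 1, 12 = 12·1 + 0.
Working back up the chain: 1 = 37 − 3·12 = 37 − 3·(49 − 1·37) = −3·49 + 4·37 = −3·49 + 4·(282 − 5·49) = 4·282 − 23·49 = 4·282 − 23·(331 − 1·282) = −23·331 + 27·282 = −23·331 + 27·(613 − 1·331) = 27·613 − 50·331. So 331·(-50) + 613·27 = 1.
Scaling by 1565 gives the particular solution (s, t) = (-78250, 42255).
Adding 128·613 to s and subtracting 128·331 from t gives the tidier solution (214, -113).
Check: 331·214 + 613·(-113) = 70834 − 69269 = 1565. ✓

s = 214, t = -113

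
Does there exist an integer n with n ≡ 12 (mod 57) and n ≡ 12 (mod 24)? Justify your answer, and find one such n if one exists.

n = 12

Here gcd(57, 24) = 3, and both 12 and 12 leave remainder 0 mod 3, so the system is consistent.
In fact n = 12 itself already satisfies 12 mod 24 = 12.
Indeed 12 ≡ 12 (mod 57) and 12 ≡ 12 (mod 24).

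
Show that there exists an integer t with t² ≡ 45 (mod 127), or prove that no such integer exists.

127 is prime, so by Euler's criterion 45 is a square mod 127 iff 45^((127−1)/2) = 45^63 ≡ 1 (mod 127).
Squaring successively (mod 127): 45^2 = 2025 ≡ 120; 45^4 ≡ 120² = 14400 ≡ 49; 45^8 ≡ 49² = 2401 ≡ 115; 45^16 ≡ 115² = 13225 ≡ 17; 45^32 ≡ 17² = 289 ≡ 35.
Since 63 = 32 + 16 + 8 + 4 + 2 + 1, 45^63 ≡ 35 · 17 · 115 · 49 · 120 · 45; multiplying out mod 127: 35·17 = 595 ≡ 87, then 87·115 = 10005 ≡ 99, then 99·49 = 4851 ≡ 25, then 25·120 = 3000 ≡ 79, then 79·45 = 3555 ≡ 126. Thus 45^63 ≡ 126 ≡ −1 (mod 127).
By Euler's criterion 45 is a quadratic non-residue mod 127: no t satisfies t² ≡ 45 (mod 127).

No such integer exists.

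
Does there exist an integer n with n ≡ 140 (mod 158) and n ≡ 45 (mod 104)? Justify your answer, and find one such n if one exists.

No, no such integer exists.

gcd(158, 104) = 2. If n ≡ 140 (mod 158) and n ≡ 45 (mod 104), then n ≡ 140 (mod 2) and n ≡ 45 (mod 2).
These are incompatible: 140 − 45 = 95 is not divisible by 2.
So no integer satisfies both congruences.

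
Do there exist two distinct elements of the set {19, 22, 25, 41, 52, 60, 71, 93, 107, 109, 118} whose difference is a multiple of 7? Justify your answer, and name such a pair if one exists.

Reduce each element mod 7: 19↦5, 22↦1, 25↦4, 41↦6, 52↦3, 60↦4, 71↦1, 93↦2, 107↦2, 109↦4, 118↦6. The residue 1 repeats (at 22 and 71), and 71 − 22 = 49 = 7·7.

22 and 71 are such a pair.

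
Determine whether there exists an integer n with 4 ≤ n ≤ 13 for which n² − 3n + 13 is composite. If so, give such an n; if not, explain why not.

At n = 13: 13² − 3·13 + 13 = 143 = 11·13, which is composite.

n = 13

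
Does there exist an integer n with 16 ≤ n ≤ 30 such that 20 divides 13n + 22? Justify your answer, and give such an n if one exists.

n = 26

Scanning upward from n = 16 gives 230, 243, 256, 269, 282, 295, 308, 321, 334, 347, none divisible by 20. At n = 26 we get 13·26 + 22 = 360, and 360 = 20·18.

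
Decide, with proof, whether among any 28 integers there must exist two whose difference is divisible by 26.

There are exactly 26 possible remainders on division by 26.
With 28 integers and only 26 classes, the pigeonhole principle forces two of them, say a and b, into the same class.
Then a ≡ b (mod 26), i.e. 26 ∣ (a − b).

Yes, this is always true.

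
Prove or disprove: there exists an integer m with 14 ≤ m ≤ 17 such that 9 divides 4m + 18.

No such integer m in that range exists.

For m = 14, 15, 16, 17 the values of 4m + 18 modulo 9 are 2, 6, 1, 5 respectively.
The residue 0 does not occur, so no m in [14, 17] makes 4m + 18 a multiple of 9.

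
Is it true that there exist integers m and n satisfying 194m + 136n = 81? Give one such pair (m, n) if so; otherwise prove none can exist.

There are no such integers.

Both 194 and 136 are divisible by gcd(194, 136) = 2, hence so is any combination 194m + 136n.
But 81 is not a multiple of 2 (it leaves remainder 1).
Therefore 194m + 136n = 81 has no solution in integers.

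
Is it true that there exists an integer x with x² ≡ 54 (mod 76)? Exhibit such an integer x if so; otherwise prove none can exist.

No, no such integer exists.

Work modulo the divisor 4 of 76. If x² ≡ 54 (mod 76) then x² ≡ 2 (mod 4).
Computing x² mod 4 for x = 0, 1, …, 2 (enough, by the symmetry x ↦ 4 − x) gives 0, 1, 0.
The set of squares mod 4 is therefore {0, 1}, which does not contain 2.
Therefore x² ≡ 54 (mod 76) has no solution.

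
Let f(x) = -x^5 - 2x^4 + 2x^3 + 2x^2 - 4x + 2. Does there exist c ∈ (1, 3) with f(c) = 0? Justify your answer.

f has no root in that interval.

The endpoint values f(1) = -1 and f(3) = -343 are both negative. Claim: f(x) < 0 for every x in (1, 3).
Substitute x = 1 + u, where 0 < u < 2 on the interval. Expanding, f(1 + u) = -u^5 - 7u^4 - 16u^3 - 14u^2 - 7u - 1.
All 6 nonzero coefficients of this polynomial in u are negative; hence for u > 0 the value is a sum of negative terms (the constant -1 among them).
So f is strictly negative on (1, 3); no root exists in the interval.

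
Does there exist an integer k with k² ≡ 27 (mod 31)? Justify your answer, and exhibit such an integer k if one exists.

There is no such integer.

31 is prime, so by Euler's criterion 27 is a square mod 31 iff 27^((31−1)/2) = 27^15 ≡ 1 (mod 31).
Squaring successively (mod 31): 27^2 = 729 ≡ 16; 27^4 ≡ 16² = 256 ≡ 8; 27^8 ≡ 8² = 64 ≡ 2.
Since 15 = 8 + 4 + 2 + 1, 27^15 ≡ 2 · 8 · 16 · 27; multiplying out mod 31: 2·8 = 16 ≡ 16, then 16·16 = 256 ≡ 8, then 8·27 = 216 ≡ 30. Thus 27^15 ≡ 30 ≡ −1 (mod 31).
By Euler's criterion 27 is a quadratic non-residue mod 31: no k satisfies k² ≡ 27 (mod 31).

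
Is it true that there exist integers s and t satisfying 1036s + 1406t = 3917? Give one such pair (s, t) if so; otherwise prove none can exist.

Any value of 1036s + 1406t is a multiple of gcd(1036, 1406) = 74.
But 3917 is not a multiple of 74 (it leaves remainder 69).
So the equation is unsolvable over ℤ.

No, no such integers exist.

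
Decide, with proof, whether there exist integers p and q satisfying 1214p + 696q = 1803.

Both 1214 and 696 are divisible by gcd(1214, 696) = 2, hence so is any combination 1214p + 696q.
But 1803 = 2·901 + 1, so 2 ∤ 1803.
Hence no integers p, q satisfy the equation.

No, no such integers exist.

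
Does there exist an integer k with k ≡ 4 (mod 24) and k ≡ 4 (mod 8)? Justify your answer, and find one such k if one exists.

k = 4

The moduli are not coprime: gcd(24, 8) = 8. Compatibility requires 8 ∣ (4 − 4) = 0, which holds, so solutions exist.
In fact k = 4 itself already satisfies 4 mod 8 = 4.
Indeed 4 ≡ 4 (mod 24) and 4 ≡ 4 (mod 8).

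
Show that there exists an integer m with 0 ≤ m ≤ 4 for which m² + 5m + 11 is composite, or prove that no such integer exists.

At m = 3: 3² + 5·3 + 11 = 35 = 5·7, which is composite.

m = 3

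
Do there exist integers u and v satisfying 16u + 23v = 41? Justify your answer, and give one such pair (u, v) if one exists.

16 and 23 are coprime, so 16u + 23v ranges over all of ℤ.
Run the Euclidean algorithm on 23 and 16: 23 = 1·16 + 7, 16 = 2·7 + 2, 7 = 3·2 + 1, 2 = 2·1 + 0.
Working back up the chain: 1 = 7 − 3·2 = 7 − 3·(16 − 2·7) = −3·16 + 7·7 = −3·16 + 7·(23 − 1·16) = 7·23 − 10·16. So 16·(-10) + 23·7 = 1.
Scaling by 41 gives the particular solution (u, v) = (-410, 287).
The general solution is u = -410 + 23k, v = 287 − 16k; taking k = 18 gives the smaller pair u = 4, v = -1.
Indeed 16·4 + 23·(-1) = 64 − 23 = 41.

u = 4, v = -1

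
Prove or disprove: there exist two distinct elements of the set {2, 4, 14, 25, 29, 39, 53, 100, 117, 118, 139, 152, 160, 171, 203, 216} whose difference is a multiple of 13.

Yes: 2 and 171.

Reduce each element mod 13: 2↦2, 4↦4, 14↦1, 25↦12, 29↦3, 39↦0, 53↦1, 100↦9, 117↦0, 118↦1, 139↦9, 152↦9, 160↦4, 171↦2, 203↦8, 216↦8. The residue 2 repeats (at 2 and 171), and 171 − 2 = 169 = 13·13.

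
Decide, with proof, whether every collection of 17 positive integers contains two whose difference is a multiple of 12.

True.

Each integer lies in one of the 12 residue classes modulo 12.
Since 17 > 12, two of the 17 integers must share a residue class by the pigeonhole principle; call them a and b.
Their difference a − b is then a multiple of 12.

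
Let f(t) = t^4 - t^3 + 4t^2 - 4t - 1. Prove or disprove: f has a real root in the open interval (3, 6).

The endpoint values f(3) = 77 and f(6) = 1199 are both positive. Claim: f(t) > 0 for every t in (3, 6).
Substitute t = 3 + u, where 0 < u < 3 on the interval. Expanding, f(3 + u) = u^4 + 11u^3 + 49u^2 + 101u + 77.
The nonzero coefficients here are all positive, so for u > 0 every term is positive (or zero), and the constant term 77 is strictly positive.
So f is strictly positive on (3, 6); no root exists in the interval.

No.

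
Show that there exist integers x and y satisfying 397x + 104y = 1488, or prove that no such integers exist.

397 and 104 are coprime, so 397x + 104y ranges over all of ℤ.
Euclidean algorithm: 397 = 3·104 + 85, 104 = 1·85 + 19, 85 = 4·19 + 9, 19 = 2·9 + 1, 9 = 9·1 + 0.
Working back up the chain: 1 = 19 − 2·9 = 19 − 2·(85 − 4·19) = −2·85 + 9·19 = −2·85 + 9·(104 − 1·85) = 9·104 − 11·85 = 9·104 − 11·(397 − 3·104) = −11·397 + 42·104. So 397·(-11) + 104·42 = 1.
Scaling by 1488 gives the particular solution (x, y) = (-16368, 62496).
Shifting by a multiple of (104, −397) keeps it a solution: x = -16368 + 158·104 = 64, y = 62496 − 158·397 = -230.
Indeed 397·64 + 104·(-230) = 25408 − 23920 = 1488.

x = 64, y = -230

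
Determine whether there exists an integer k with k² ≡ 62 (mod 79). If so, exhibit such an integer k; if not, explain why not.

k = 46

k = 46 works: 46² = 2116, and 2116 − 62 = 2054 = 26·79.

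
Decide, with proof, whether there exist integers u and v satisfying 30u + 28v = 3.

No such integers exist.

Both 30 and 28 are divisible by gcd(30, 28) = 2, hence so is any combination 30u + 28v.
However 3 leaves remainder 1 on division by 2.
So the equation is unsolvable over ℤ.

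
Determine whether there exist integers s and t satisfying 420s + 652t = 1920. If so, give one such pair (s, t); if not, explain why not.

s = 121, t = -75

Since gcd(420, 652) = 4 and 1920 = 4·480, Bézout's identity guarantees a solution.
Dividing through by 4 reduces the equation to 105s + 163t = 480.
Euclidean algorithm: 163 = 1·105 + 58, 105 = 1·58 + 47, 58 = 1·47 + 11, 47 = 4·11 + 3, 11 = 3·3 + 2, 3 = 1·2 + 1, 2 = 2·1 + 0.
Back-substituting, 1 = 3 − 1·2 = 3 − (11 − 3·3) = −11 + 4·3 = −11 + 4·(47 − 4·11) = 4·47 − 17·11 = 4·47 − 17·(58 − 1·47) = −17·58 + 21·47 = −17·58 + 21·(105 − 1·58) = 21·105 − 38·58 = 21·105 − 38·(163 − 1·105) = −38·163 + 59·105; that is, 105·59 + 163·(-38) = 1.
Times 480: 105·28320 + 163·(-18240) = 480, so (28320, -18240) solves it.
Subtracting 173·163 from s and adding 173·105 to t gives the tidier solution (121, -75).
Indeed 420·121 + 652·(-75) = 50820 − 48900 = 1920.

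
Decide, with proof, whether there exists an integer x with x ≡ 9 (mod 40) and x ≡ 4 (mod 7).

Since 40 and 7 share no common factor, CRT says the pair of congruences has a solution (unique mod 280).
Any solution of the first congruence is x = 9 + 40t; substituting into the second, 40t ≡ 4 − 9 ≡ 2 (mod 7).
40 ≡ 5 (mod 7), so this reads 5t ≡ 2 (mod 7). Note 5·3 = 15 ≡ 1 (mod 7) (as 15 − 1 = 2·7), so 5⁻¹ ≡ 3.
Therefore t ≡ 3·2 = 6 (mod 7).
With t = 6: x = 9 + 40·6 = 249.
Check: 249 mod 40 = 9, 249 mod 7 = 4. ✓

x = 249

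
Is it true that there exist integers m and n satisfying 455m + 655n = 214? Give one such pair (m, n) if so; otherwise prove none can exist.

Any value of 455m + 655n is a multiple of gcd(455, 655) = 5.
However 214 leaves remainder 4 on division by 5.
Hence no integers m, n satisfy the equation.

No, no such integers exist.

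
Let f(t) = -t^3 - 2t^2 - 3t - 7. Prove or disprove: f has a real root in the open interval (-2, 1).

f(-2) = -1 and f(1) = -13, both negative.
The derivative f'(t) = -3t^2 - 4t - 3 is a quadratic with discriminant (-4)² − 4·(-3)·(-3) = -20 < 0; it never vanishes, so it is always negative (sign of the leading coefficient).
So f is strictly decreasing; between -2 and 1 its values lie between f(-2) = -1 and f(1) = -13, all negative. Therefore f has no root in (-2, 1).

No such root exists.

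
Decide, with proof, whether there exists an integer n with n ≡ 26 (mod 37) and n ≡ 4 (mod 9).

n = 211

The moduli 37 and 9 are coprime, so by the Chinese Remainder Theorem a unique solution modulo 333 exists.
Write n = 26 + 37t and require 26 + 37t ≡ 4 (mod 9), i.e. 37t ≡ 5 (mod 9).
37 ≡ 1 (mod 9), so this reads 1t ≡ 5 (mod 9). So t ≡ 5 (mod 9).
Taking t = 5 gives n = 26 + 37·5 = 211.
Indeed 211 ≡ 26 (mod 37) and 211 ≡ 4 (mod 9).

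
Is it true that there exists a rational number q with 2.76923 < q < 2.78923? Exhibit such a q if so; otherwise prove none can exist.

q = 25/9

Multiplying by 9: 9·2.76923 = 24.92307 and 9·2.78923 = 25.10307, so the integer 25 lies strictly between them.
So q = 25/9 works: it is a ratio of integers, and dividing 9·2.76923 < 25 < 9·2.78923 through by 9 gives 2.76923 < 25/9 < 2.78923.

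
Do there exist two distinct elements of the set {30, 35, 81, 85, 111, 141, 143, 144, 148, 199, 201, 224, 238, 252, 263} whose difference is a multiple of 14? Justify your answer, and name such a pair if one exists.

Reduce each element mod 14: 30↦2, 35↦7, 81↦11, 85↦1, 111↦13, 141↦1, 143↦3, 144↦4, 148↦8, 199↦3, 201↦5, 224↦0, 238↦0, 252↦0, 263↦11. The residue 11 repeats (at 81 and 263), and 263 − 81 = 182 = 13·14.

81 and 263 are such a pair.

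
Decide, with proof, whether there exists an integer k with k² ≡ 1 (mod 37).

k = 1

Take k = 1. Then 1² = 1, and since 0 ≤ 1 < 37 this is already reduced: 1² ≡ 1 (mod 37).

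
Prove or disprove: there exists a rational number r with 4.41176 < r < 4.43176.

Look for a denominator N such that an integer falls strictly between N·4.41176 and N·4.43176. N = 7 works: 7·4.41176 = 30.88232 < 31 < 31.02232 = 7·4.43176.
Dividing back, 4.41176 < 31/7 < 4.43176, and 31/7 is rational.

r = 31/7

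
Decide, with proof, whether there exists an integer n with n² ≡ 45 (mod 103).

103 is prime, so by Euler's criterion 45 is a square mod 103 iff 45^((103−1)/2) = 45^51 ≡ 1 (mod 103).
Repeated squaring mod 103: 45^2 = 2025 ≡ 68; 45^4 ≡ 68² = 4624 ≡ 92; 45^8 ≡ 92² = 8464 ≡ 18; 45^16 ≡ 18² = 324 ≡ 15; 45^32 ≡ 15² = 225 ≡ 19.
Since 51 = 32 + 16 + 2 + 1, 45^51 ≡ 19 · 15 · 68 · 45; multiplying out mod 103: 19·15 = 285 ≡ 79, then 79·68 = 5372 ≡ 16, then 16·45 = 720 ≡ 102. Thus 45^51 ≡ 102 ≡ −1 (mod 103).
The value −1 means 45 is a non-residue modulo 103, so n² ≡ 45 (mod 103) is impossible.

No such integer exists.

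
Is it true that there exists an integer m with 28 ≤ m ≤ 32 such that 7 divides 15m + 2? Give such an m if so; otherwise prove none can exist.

For m = 28, 29, …, 32 the values of 15m + 2 modulo 7 are 2, 3, 4, 5, 6 respectively.
The residue 0 does not occur, so no m in [28, 32] makes 15m + 2 a multiple of 7.

There is no such integer m in that range.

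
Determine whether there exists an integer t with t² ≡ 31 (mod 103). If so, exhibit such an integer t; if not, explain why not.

103 is prime, so by Euler's criterion 31 is a square mod 103 iff 31^((103−1)/2) = 31^51 ≡ 1 (mod 103).
Repeated squaring mod 103: 31^2 = 961 ≡ 34; 31^4 ≡ 34² = 1156 ≡ 23; 31^8 ≡ 23² = 529 ≡ 14; 31^16 ≡ 14² = 196 ≡ 93; 31^32 ≡ 93² = 8649 ≡ 100.
Since 51 = 32 + 16 + 2 + 1, 31^51 ≡ 100 · 93 · 34 · 31; multiplying out mod 103: 100·93 = 9300 ≡ 30, then 30·34 = 1020 ≡ 93, then 93·31 = 2883 ≡ 102. Thus 31^51 ≡ 102 ≡ −1 (mod 103).
The value −1 means 31 is a non-residue modulo 103, so t² ≡ 31 (mod 103) is impossible.

No, no such integer exists.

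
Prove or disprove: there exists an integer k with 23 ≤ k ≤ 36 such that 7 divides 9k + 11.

k = 26

Scanning upward from k = 23 gives 218, 227, 236, none divisible by 7. Try k = 26: 9·26 + 11 = 245 = 35·7, which is divisible by 7.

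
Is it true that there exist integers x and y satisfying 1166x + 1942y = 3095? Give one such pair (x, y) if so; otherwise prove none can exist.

gcd(1166, 1942) = 2, so every integer of the form 1166x + 1942y is a multiple of 2.
However 3095 leaves remainder 1 on division by 2.
So the equation is unsolvable over ℤ.

No such integers exist.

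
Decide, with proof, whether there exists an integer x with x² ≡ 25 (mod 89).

x = 84

x = 84 works: 84² = 7056, and 7056 − 25 = 7031 = 79·89.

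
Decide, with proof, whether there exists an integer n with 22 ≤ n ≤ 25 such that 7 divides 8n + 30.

At n = 22, 8·22 + 30 = 206 ≡ 3 (mod 7), and each step in n adds 8 ≡ 1 (mod 7), giving residues 3, 4, 5, 6 for n = 22, 23, 24, 25.
The residue 0 does not occur, so no n in [22, 25] makes 8n + 30 a multiple of 7.

There is no such integer n in that range.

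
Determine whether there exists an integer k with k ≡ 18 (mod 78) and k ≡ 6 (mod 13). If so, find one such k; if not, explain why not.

No, no such integer exists.

gcd(78, 13) = 13. If k ≡ 18 (mod 78) and k ≡ 6 (mod 13), then k ≡ 18 (mod 13) and k ≡ 6 (mod 13).
However 18 ≡ 5 and 6 ≡ 6 (mod 13), and 5 ≠ 6.
Hence the system has no solution.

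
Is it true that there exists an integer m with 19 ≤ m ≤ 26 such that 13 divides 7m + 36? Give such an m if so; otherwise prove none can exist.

m = 19

Try m = 19: 7·19 + 36 = 169 = 13·13, which is divisible by 13.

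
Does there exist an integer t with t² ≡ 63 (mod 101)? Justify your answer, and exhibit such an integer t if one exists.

101 is prime, so by Euler's criterion 63 is a square mod 101 iff 63^((101−1)/2) = 63^50 ≡ 1 (mod 101).
Repeated squaring mod 101: 63^2 = 3969 ≡ 30; 63^4 ≡ 30² = 900 ≡ 92; 63^8 ≡ 92² = 8464 ≡ 81; 63^16 ≡ 81² = 6561 ≡ 97; 63^32 ≡ 97² = 9409 ≡ 16.
Since 50 = 32 + 16 + 2, 63^50 ≡ 16 · 97 · 30; multiplying out mod 101: 16·97 = 1552 ≡ 37, then 37·30 = 1110 ≡ 100. Thus 63^50 ≡ 100 ≡ −1 (mod 101).
The value −1 means 63 is a non-residue modulo 101, so t² ≡ 63 (mod 101) is impossible.

No such integer exists.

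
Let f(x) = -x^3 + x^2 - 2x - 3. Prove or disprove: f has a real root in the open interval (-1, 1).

Such a root exists.

f(-1) = 1 and f(1) = -5, which have opposite signs.
f is continuous everywhere (it is a polynomial), in particular on [-1, 1].
By the Intermediate Value Theorem f must vanish at some point of (-1, 1).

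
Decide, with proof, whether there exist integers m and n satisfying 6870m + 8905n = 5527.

Both 6870 and 8905 are divisible by gcd(6870, 8905) = 5, hence so is any combination 6870m + 8905n.
However 5527 leaves remainder 2 on division by 5.
So the equation is unsolvable over ℤ.

No such integers exist.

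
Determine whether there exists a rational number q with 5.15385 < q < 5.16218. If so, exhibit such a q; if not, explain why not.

q = 98/19

Look for a denominator N such that an integer falls strictly between N·5.15385 and N·5.16218. N = 19 works: 19·5.15385 = 97.92315 < 98 < 98.08142 = 19·5.16218.
Dividing back, 5.15385 < 98/19 < 5.16218, and 98/19 is rational.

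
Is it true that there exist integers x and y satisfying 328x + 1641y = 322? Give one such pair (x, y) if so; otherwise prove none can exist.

Since gcd(328, 1641) = 1, every integer is an integer combination of 328 and 1641.
Run the Euclidean algorithm on 1641 and 328: 1641 = 5·328 + 1, 328 = 328·1 + 0.
Back-substituting, 1 = 1641 − 5·328; that is, 328·(-5) + 1641·1 = 1.
Times 322: 328·(-1610) + 1641·322 = 322, so (-1610, 322) solves it.
The general solution is x = -1610 + 1641k, y = 322 − 328k; taking k = 1 gives the smaller pair x = 31, y = -6.
Indeed 328·31 + 1641·(-6) = 10168 − 9846 = 322.

x = 31, y = -6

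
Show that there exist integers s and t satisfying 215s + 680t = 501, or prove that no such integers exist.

No, no such integers exist.

Any value of 215s + 680t is a multiple of gcd(215, 680) = 5.
But 501 is not a multiple of 5 (it leaves remainder 1).
Hence no integers s, t satisfy the equation.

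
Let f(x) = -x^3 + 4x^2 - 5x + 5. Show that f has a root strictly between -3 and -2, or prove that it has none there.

No.

f(-3) = 83 and f(-2) = 39, both positive, so a sign-change argument is unavailable; we show f keeps this sign on the whole interval.
Substitute x = -2 − u, where 0 < u < 1 on the interval. Expanding, f(-2 − u) = u^3 + 10u^2 + 33u + 39.
The nonzero coefficients here are all positive, so for u > 0 every term is positive (or zero), and the constant term 39 is strictly positive.
So f is strictly positive on (-3, -2); no root exists in the interval.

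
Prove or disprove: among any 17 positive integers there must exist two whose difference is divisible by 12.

Yes.

Each integer lies in one of the 12 residue classes modulo 12.
With 17 integers and only 12 classes, the pigeonhole principle forces two of them, say a and b, into the same class.
Then a ≡ b (mod 12), i.e. 12 ∣ (a − b).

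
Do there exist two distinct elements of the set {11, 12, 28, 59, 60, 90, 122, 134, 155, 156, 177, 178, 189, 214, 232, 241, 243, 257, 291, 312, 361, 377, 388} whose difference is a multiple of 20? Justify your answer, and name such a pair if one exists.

11 and 291 are such a pair.

11 mod 20 = 11 and 291 mod 20 = 11, so 291 − 11 = 280 = 14·20.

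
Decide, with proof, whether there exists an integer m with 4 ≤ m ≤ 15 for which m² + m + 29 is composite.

At m = 11: 11² + 11 + 29 = 161 = 7·23, which is composite.

m = 11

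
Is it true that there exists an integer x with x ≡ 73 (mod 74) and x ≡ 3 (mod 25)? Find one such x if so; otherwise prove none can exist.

The moduli 74 and 25 are coprime, so by the Chinese Remainder Theorem a unique solution modulo 1850 exists.
Any solution of the first congruence is x = 73 + 74t; substituting into the second, 74t ≡ 3 − 73 ≡ 5 (mod 25).
74 ≡ 24 (mod 25), so this reads 24t ≡ 5 (mod 25). Note 24·24 = 576 ≡ 1 (mod 25) (as 576 − 1 = 23·25), so 24⁻¹ ≡ 24.
Multiplying by 24: t ≡ 24·5 = 120 ≡ 20 (mod 25).
With t = 20: x = 73 + 74·20 = 1553.
Verify: 1553 = 20·74 + 73 and 1553 = 62·25 + 3. ✓

x = 1553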